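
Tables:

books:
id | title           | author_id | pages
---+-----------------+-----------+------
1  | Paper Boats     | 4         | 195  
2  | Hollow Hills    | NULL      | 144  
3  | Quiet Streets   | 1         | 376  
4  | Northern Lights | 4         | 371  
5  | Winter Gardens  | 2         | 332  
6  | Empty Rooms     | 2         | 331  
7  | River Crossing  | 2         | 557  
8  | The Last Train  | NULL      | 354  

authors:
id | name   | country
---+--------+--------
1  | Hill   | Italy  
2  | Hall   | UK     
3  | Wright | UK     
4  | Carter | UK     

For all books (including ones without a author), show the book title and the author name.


LEFT JOIN keeps every row from books (the left table); where author_id has no match in authors, the author columns become NULL. Walk through each book:
  - book 1 (Paper Boats): author_id=4 -> matches Carter
  - book 2 (Hollow Hills): author_id=NULL, no match -> kept with NULL
  - book 3 (Quiet Streets): author_id=1 -> matches Hill
  - book 4 (Northern Lights): author_id=4 -> matches Carter
  - book 5 (Winter Gardens): author_id=2 -> matches Hall
  - book 6 (Empty Rooms): author_id=2 -> matches Hall
  - book 7 (River Crossing): author_id=2 -> matches Hall
  - book 8 (The Last Train): author_id=NULL, no match -> kept with NULL
All 8 rows appear; 2 have NULL author.

SQL:
SELECT a.title, b.name AS author
FROM books a
LEFT JOIN authors b ON a.author_id = b.id

Result:
title           | author
----------------+-------
Paper Boats     | Carter
Hollow Hills    | NULL  
Quiet Streets   | Hill  
Northern Lights | Carter
Winter Gardens  | Hall  
Empty Rooms     | Hall  
River Crossing  | Hall  
The Last Train  | NULL  


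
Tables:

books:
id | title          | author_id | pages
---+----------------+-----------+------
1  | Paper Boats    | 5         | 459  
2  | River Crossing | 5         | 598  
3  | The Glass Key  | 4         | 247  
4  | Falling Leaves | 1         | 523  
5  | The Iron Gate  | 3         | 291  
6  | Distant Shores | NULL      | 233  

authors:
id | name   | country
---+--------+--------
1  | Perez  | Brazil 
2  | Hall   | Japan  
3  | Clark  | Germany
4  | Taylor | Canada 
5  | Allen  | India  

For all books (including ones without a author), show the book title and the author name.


LEFT JOIN keeps every row from books (the left table); where author_id has no match in authors, the author columns become NULL. Walk through each book:
  - book 1 (Paper Boats): author_id=5 -> matches Allen
  - book 2 (River Crossing): author_id=5 -> matches Allen
  - book 3 (The Glass Key): author_id=4 -> matches Taylor
  - book 4 (Falling Leaves): author_id=1 -> matches Perez
  - book 5 (The Iron Gate): author_id=3 -> matches Clark
  - book 6 (Distant Shores): author_id=NULL, no match -> kept with NULL
All 6 rows appear; 1 has NULL author.

SQL:
SELECT a.title, b.name AS author
FROM books a
LEFT JOIN authors b ON a.author_id = b.id

Result:
title          | author
---------------+-------
Paper Boats    | Allen 
River Crossing | Allen 
The Glass Key  | Taylor
Falling Leaves | Perez 
The Iron Gate  | Clark 
Distant Shores | NULL  


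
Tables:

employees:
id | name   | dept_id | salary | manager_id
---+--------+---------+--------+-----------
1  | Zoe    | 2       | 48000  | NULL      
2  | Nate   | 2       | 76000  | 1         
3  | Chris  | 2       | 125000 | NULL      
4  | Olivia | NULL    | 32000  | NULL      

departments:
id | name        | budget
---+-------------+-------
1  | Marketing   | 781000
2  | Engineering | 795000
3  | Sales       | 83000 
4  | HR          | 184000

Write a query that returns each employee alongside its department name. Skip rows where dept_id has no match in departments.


INNER JOIN keeps only employees rows whose dept_id matches an id in departments. Walk through each employee:
  - employee 1 (Zoe): dept_id=2 -> matches Engineering
  - employee 2 (Nate): dept_id=2 -> matches Engineering
  - employee 3 (Chris): dept_id=2 -> matches Engineering
  - employee 4 (Olivia): dept_id=NULL, no match -> dropped
So 1 of 4 rows is dropped.

SQL:
SELECT a.name, b.name AS department
FROM employees a
INNER JOIN departments b ON a.dept_id = b.id

Result:
name  | department 
------+------------
Zoe   | Engineering
Nate  | Engineering
Chris | Engineering


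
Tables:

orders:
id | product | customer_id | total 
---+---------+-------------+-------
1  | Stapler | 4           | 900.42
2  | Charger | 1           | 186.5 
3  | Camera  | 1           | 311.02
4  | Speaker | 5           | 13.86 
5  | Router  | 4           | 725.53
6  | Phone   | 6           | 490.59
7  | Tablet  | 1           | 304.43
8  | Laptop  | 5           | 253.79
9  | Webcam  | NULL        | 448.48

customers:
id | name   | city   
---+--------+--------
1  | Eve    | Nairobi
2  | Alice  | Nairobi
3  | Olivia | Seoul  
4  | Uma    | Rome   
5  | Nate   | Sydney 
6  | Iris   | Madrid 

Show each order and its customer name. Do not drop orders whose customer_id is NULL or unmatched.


LEFT JOIN keeps every row from orders (the left table); where customer_id has no match in customers, the customer columns become NULL. Walk through each order:
  - order 1 (Stapler): customer_id=4 -> matches Uma
  - order 2 (Charger): customer_id=1 -> matches Eve
  - order 3 (Camera): customer_id=1 -> matches Eve
  - order 4 (Speaker): customer_id=5 -> matches Nate
  - order 5 (Router): customer_id=4 -> matches Uma
  - order 6 (Phone): customer_id=6 -> matches Iris
  - order 7 (Tablet): customer_id=1 -> matches Eve
  - order 8 (Laptop): customer_id=5 -> matches Nate
  - order 9 (Webcam): customer_id=NULL, no match -> kept with NULL
All 9 rows appear; 1 has NULL customer.

SQL:
SELECT a.product, b.name AS customer
FROM orders a
LEFT JOIN customers b ON a.customer_id = b.id

Result:
product | customer
--------+---------
Stapler | Uma     
Charger | Eve     
Camera  | Eve     
Speaker | Nate    
Router  | Uma     
Phone   | Iris    
Tablet  | Eve     
Laptop  | Nate    
Webcam  | NULL    


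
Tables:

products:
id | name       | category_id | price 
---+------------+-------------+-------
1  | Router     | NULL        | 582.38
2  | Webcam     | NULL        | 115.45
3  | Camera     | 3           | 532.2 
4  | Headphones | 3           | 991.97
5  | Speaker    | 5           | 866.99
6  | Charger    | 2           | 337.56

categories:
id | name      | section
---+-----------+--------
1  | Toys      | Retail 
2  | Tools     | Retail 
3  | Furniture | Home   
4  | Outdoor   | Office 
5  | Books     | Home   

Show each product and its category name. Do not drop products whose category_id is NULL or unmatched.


LEFT JOIN keeps every row from products (the left table); where category_id has no match in categories, the category columns become NULL. Walk through each product:
  - product 1 (Router): category_id=NULL, no match -> kept with NULL
  - product 2 (Webcam): category_id=NULL, no match -> kept with NULL
  - product 3 (Camera): category_id=3 -> matches Furniture
  - product 4 (Headphones): category_id=3 -> matches Furniture
  - product 5 (Speaker): category_id=5 -> matches Books
  - product 6 (Charger): category_id=2 -> matches Tools
All 6 rows appear; 2 have NULL category.

SQL:
SELECT a.name, b.name AS category
FROM products a
LEFT JOIN categories b ON a.category_id = b.id

Result:
name       | category 
-----------+----------
Router     | NULL     
Webcam     | NULL     
Camera     | Furniture
Headphones | Furniture
Speaker    | Books    
Charger    | Tools    


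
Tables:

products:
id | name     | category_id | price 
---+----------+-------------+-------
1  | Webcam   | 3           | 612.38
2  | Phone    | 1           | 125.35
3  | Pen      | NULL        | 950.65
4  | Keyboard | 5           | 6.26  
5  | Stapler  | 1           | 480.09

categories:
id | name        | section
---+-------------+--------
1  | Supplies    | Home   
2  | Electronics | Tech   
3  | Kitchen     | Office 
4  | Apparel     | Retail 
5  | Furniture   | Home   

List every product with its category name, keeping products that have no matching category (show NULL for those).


LEFT JOIN keeps every row from products (the left table); where category_id has no match in categories, the category columns become NULL. Walk through each product:
  - product 1 (Webcam): category_id=3 -> matches Kitchen
  - product 2 (Phone): category_id=1 -> matches Supplies
  - product 3 (Pen): category_id=NULL, no match -> kept with NULL
  - product 4 (Keyboard): category_id=5 -> matches Furniture
  - product 5 (Stapler): category_id=1 -> matches Supplies
All 5 rows appear; 1 has NULL category.

SQL:
SELECT a.name, b.name AS category
FROM products a
LEFT JOIN categories b ON a.category_id = b.id

Result:
name     | category 
---------+----------
Webcam   | Kitchen  
Phone    | Supplies 
Pen      | NULL     
Keyboard | Furniture
Stapler  | Supplies 


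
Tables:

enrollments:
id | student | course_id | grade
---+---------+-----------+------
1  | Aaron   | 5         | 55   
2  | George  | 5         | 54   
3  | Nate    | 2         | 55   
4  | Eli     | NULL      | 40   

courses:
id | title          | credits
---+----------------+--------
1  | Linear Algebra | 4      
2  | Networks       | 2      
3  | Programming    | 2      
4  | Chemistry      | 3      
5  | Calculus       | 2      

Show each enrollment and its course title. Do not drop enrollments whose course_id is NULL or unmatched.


LEFT JOIN keeps every row from enrollments (the left table); where course_id has no match in courses, the course columns become NULL. Walk through each enrollment:
  - enrollment 1 (Aaron): course_id=5 -> matches Calculus
  - enrollment 2 (George): course_id=5 -> matches Calculus
  - enrollment 3 (Nate): course_id=2 -> matches Networks
  - enrollment 4 (Eli): course_id=NULL, no match -> kept with NULL
All 4 rows appear; 1 has NULL course.

SQL:
SELECT a.student, b.title AS course
FROM enrollments a
LEFT JOIN courses b ON a.course_id = b.id

Result:
student | course  
--------+---------
Aaron   | Calculus
George  | Calculus
Nate    | Networks
Eli     | NULL    


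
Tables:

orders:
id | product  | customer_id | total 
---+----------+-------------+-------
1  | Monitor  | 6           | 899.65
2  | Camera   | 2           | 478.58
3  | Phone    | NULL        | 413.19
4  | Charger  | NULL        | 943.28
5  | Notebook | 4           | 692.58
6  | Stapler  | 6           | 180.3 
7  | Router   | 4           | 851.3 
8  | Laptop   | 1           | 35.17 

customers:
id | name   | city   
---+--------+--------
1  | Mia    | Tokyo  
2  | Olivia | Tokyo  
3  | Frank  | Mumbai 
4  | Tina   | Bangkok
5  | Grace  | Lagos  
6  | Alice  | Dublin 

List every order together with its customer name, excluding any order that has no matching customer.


INNER JOIN keeps only orders rows whose customer_id matches an id in customers. Walk through each order:
  - order 1 (Monitor): customer_id=6 -> matches Alice
  - order 2 (Camera): customer_id=2 -> matches Olivia
  - order 3 (Phone): customer_id=NULL, no match -> dropped
  - order 4 (Charger): customer_id=NULL, no match -> dropped
  - order 5 (Notebook): customer_id=4 -> matches Tina
  - order 6 (Stapler): customer_id=6 -> matches Alice
  - order 7 (Router): customer_id=4 -> matches Tina
  - order 8 (Laptop): customer_id=1 -> matches Mia
So 2 of 8 rows are dropped.

SQL:
SELECT a.product, b.name AS customer
FROM orders a
INNER JOIN customers b ON a.customer_id = b.id

Result:
product  | customer
---------+---------
Monitor  | Alice   
Camera   | Olivia  
Notebook | Tina    
Stapler  | Alice   
Router   | Tina    
Laptop   | Mia     


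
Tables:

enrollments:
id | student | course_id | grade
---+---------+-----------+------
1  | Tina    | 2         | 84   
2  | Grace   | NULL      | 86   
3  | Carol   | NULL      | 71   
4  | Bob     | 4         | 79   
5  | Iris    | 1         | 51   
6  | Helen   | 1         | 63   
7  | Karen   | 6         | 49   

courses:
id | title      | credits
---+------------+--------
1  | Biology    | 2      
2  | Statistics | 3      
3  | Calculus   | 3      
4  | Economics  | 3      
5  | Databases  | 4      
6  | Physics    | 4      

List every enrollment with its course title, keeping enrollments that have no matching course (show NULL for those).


LEFT JOIN keeps every row from enrollments (the left table); where course_id has no match in courses, the course columns become NULL. Walk through each enrollment:
  - enrollment 1 (Tina): course_id=2 -> matches Statistics
  - enrollment 2 (Grace): course_id=NULL, no match -> kept with NULL
  - enrollment 3 (Carol): course_id=NULL, no match -> kept with NULL
  - enrollment 4 (Bob): course_id=4 -> matches Economics
  - enrollment 5 (Iris): course_id=1 -> matches Biology
  - enrollment 6 (Helen): course_id=1 -> matches Biology
  - enrollment 7 (Karen): course_id=6 -> matches Physics
All 7 rows appear; 2 have NULL course.

SQL:
SELECT a.student, b.title AS course
FROM enrollments a
LEFT JOIN courses b ON a.course_id = b.id

Result:
student | course    
--------+-----------
Tina    | Statistics
Grace   | NULL      
Carol   | NULL      
Bob     | Economics 
Iris    | Biology   
Helen   | Biology   
Karen   | Physics   


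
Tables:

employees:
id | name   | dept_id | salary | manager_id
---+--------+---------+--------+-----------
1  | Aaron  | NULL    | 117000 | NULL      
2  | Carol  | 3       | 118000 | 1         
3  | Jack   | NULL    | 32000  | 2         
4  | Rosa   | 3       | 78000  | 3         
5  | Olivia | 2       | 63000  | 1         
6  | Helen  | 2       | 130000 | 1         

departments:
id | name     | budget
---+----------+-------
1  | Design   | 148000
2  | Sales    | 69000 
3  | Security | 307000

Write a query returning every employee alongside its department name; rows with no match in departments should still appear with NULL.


LEFT JOIN keeps every row from employees (the left table); where dept_id has no match in departments, the department columns become NULL. Walk through each employee:
  - employee 1 (Aaron): dept_id=NULL, no match -> kept with NULL
  - employee 2 (Carol): dept_id=3 -> matches Security
  - employee 3 (Jack): dept_id=NULL, no match -> kept with NULL
  - employee 4 (Rosa): dept_id=3 -> matches Security
  - employee 5 (Olivia): dept_id=2 -> matches Sales
  - employee 6 (Helen): dept_id=2 -> matches Sales
All 6 rows appear; 2 have NULL department.

SQL:
SELECT a.name, b.name AS department
FROM employees a
LEFT JOIN departments b ON a.dept_id = b.id

Result:
name   | department
-------+-----------
Aaron  | NULL      
Carol  | Security  
Jack   | NULL      
Rosa   | Security  
Olivia | Sales     
Helen  | Sales     


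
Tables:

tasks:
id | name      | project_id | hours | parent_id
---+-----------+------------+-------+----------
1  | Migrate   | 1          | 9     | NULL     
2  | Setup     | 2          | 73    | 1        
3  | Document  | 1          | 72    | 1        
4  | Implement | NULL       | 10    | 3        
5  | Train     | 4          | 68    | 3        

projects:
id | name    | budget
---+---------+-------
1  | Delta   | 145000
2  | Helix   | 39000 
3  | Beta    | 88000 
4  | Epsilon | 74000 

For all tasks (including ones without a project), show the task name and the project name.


LEFT JOIN keeps every row from tasks (the left table); where project_id has no match in projects, the project columns become NULL. Walk through each task:
  - task 1 (Migrate): project_id=1 -> matches Delta
  - task 2 (Setup): project_id=2 -> matches Helix
  - task 3 (Document): project_id=1 -> matches Delta
  - task 4 (Implement): project_id=NULL, no match -> kept with NULL
  - task 5 (Train): project_id=4 -> matches Epsilon
All 5 rows appear; 1 has NULL project.

SQL:
SELECT a.name, b.name AS project
FROM tasks a
LEFT JOIN projects b ON a.project_id = b.id

Result:
name      | project
----------+--------
Migrate   | Delta  
Setup     | Helix  
Document  | Delta  
Implement | NULL   
Train     | Epsilon


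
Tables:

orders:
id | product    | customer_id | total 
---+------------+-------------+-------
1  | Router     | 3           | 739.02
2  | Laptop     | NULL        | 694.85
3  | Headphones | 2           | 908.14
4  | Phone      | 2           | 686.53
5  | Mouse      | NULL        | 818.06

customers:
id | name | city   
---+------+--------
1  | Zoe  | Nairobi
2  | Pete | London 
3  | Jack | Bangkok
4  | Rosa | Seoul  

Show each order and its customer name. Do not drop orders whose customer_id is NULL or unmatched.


LEFT JOIN keeps every row from orders (the left table); where customer_id has no match in customers, the customer columns become NULL. Walk through each order:
  - order 1 (Router): customer_id=3 -> matches Jack
  - order 2 (Laptop): customer_id=NULL, no match -> kept with NULL
  - order 3 (Headphones): customer_id=2 -> matches Pete
  - order 4 (Phone): customer_id=2 -> matches Pete
  - order 5 (Mouse): customer_id=NULL, no match -> kept with NULL
All 5 rows appear; 2 have NULL customer.

SQL:
SELECT a.product, b.name AS customer
FROM orders a
LEFT JOIN customers b ON a.customer_id = b.id

Result:
product    | customer
-----------+---------
Router     | Jack    
Laptop     | NULL    
Headphones | Pete    
Phone      | Pete    
Mouse      | NULL    


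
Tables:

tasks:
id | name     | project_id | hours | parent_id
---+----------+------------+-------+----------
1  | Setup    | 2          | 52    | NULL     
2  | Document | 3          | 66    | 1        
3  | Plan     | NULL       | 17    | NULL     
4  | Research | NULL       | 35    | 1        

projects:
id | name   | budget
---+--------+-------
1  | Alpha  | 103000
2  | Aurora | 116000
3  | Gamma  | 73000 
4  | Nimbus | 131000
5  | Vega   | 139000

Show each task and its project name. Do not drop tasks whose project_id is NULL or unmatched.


LEFT JOIN keeps every row from tasks (the left table); where project_id has no match in projects, the project columns become NULL. Walk through each task:
  - task 1 (Setup): project_id=2 -> matches Aurora
  - task 2 (Document): project_id=3 -> matches Gamma
  - task 3 (Plan): project_id=NULL, no match -> kept with NULL
  - task 4 (Research): project_id=NULL, no match -> kept with NULL
All 4 rows appear; 2 have NULL project.

SQL:
SELECT a.name, b.name AS project
FROM tasks a
LEFT JOIN projects b ON a.project_id = b.id

Result:
name     | project
---------+--------
Setup    | Aurora 
Document | Gamma  
Plan     | NULL   
Research | NULL   


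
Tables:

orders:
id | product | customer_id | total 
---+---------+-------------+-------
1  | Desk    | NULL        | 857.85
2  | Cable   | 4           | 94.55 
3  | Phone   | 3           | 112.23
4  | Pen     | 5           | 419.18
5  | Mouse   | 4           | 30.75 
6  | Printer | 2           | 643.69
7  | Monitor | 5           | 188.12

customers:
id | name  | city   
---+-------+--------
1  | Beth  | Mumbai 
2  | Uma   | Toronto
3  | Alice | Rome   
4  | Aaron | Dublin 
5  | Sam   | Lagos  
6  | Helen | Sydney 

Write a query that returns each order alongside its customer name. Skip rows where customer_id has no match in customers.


INNER JOIN keeps only orders rows whose customer_id matches an id in customers. Walk through each order:
  - order 1 (Desk): customer_id=NULL, no match -> dropped
  - order 2 (Cable): customer_id=4 -> matches Aaron
  - order 3 (Phone): customer_id=3 -> matches Alice
  - order 4 (Pen): customer_id=5 -> matches Sam
  - order 5 (Mouse): customer_id=4 -> matches Aaron
  - order 6 (Printer): customer_id=2 -> matches Uma
  - order 7 (Monitor): customer_id=5 -> matches Sam
So 1 of 7 rows is dropped.

SQL:
SELECT a.product, b.name AS customer
FROM orders a
INNER JOIN customers b ON a.customer_id = b.id

Result:
product | customer
--------+---------
Cable   | Aaron   
Phone   | Alice   
Pen     | Sam     
Mouse   | Aaron   
Printer | Uma     
Monitor | Sam     


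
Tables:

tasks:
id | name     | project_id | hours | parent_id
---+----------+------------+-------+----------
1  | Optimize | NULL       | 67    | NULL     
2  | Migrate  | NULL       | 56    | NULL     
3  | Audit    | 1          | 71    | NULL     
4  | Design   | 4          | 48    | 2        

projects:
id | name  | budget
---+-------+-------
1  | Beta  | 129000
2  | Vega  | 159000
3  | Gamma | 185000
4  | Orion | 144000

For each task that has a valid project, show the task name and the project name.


INNER JOIN keeps only tasks rows whose project_id matches an id in projects. Walk through each task:
  - task 1 (Optimize): project_id=NULL, no match -> dropped
  - task 2 (Migrate): project_id=NULL, no match -> dropped
  - task 3 (Audit): project_id=1 -> matches Beta
  - task 4 (Design): project_id=4 -> matches Orion
So 2 of 4 rows are dropped.

SQL:
SELECT a.name, b.name AS project
FROM tasks a
INNER JOIN projects b ON a.project_id = b.id

Result:
name   | project
-------+--------
Audit  | Beta   
Design | Orion  


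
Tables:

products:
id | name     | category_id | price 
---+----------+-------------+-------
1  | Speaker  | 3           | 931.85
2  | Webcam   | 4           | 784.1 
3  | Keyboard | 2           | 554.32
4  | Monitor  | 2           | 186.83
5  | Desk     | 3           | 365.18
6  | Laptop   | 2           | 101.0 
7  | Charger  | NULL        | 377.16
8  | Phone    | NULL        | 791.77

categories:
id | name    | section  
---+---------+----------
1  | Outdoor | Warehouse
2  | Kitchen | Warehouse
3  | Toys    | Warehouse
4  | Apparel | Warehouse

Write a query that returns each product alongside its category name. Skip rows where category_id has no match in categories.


INNER JOIN keeps only products rows whose category_id matches an id in categories. Walk through each product:
  - product 1 (Speaker): category_id=3 -> matches Toys
  - product 2 (Webcam): category_id=4 -> matches Apparel
  - product 3 (Keyboard): category_id=2 -> matches Kitchen
  - product 4 (Monitor): category_id=2 -> matches Kitchen
  - product 5 (Desk): category_id=3 -> matches Toys
  - product 6 (Laptop): category_id=2 -> matches Kitchen
  - product 7 (Charger): category_id=NULL, no match -> dropped
  - product 8 (Phone): category_id=NULL, no match -> dropped
So 2 of 8 rows are dropped.

SQL:
SELECT a.name, b.name AS category
FROM products a
INNER JOIN categories b ON a.category_id = b.id

Result:
name     | category
---------+---------
Speaker  | Toys    
Webcam   | Apparel 
Keyboard | Kitchen 
Monitor  | Kitchen 
Desk     | Toys    
Laptop   | Kitchen 


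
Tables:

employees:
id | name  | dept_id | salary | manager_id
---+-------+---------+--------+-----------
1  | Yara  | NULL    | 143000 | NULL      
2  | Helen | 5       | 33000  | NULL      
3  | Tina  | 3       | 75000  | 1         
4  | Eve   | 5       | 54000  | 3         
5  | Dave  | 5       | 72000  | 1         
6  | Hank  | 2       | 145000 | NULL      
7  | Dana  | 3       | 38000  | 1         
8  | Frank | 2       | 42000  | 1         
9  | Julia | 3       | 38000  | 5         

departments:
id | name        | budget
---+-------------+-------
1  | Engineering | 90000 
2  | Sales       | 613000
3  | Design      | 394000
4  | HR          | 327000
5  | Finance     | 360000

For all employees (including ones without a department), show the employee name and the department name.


LEFT JOIN keeps every row from employees (the left table); where dept_id has no match in departments, the department columns become NULL. Walk through each employee:
  - employee 1 (Yara): dept_id=NULL, no match -> kept with NULL
  - employee 2 (Helen): dept_id=5 -> matches Finance
  - employee 3 (Tina): dept_id=3 -> matches Design
  - employee 4 (Eve): dept_id=5 -> matches Finance
  - employee 5 (Dave): dept_id=5 -> matches Finance
  - employee 6 (Hank): dept_id=2 -> matches Sales
  - employee 7 (Dana): dept_id=3 -> matches Design
  - employee 8 (Frank): dept_id=2 -> matches Sales
  - employee 9 (Julia): dept_id=3 -> matches Design
All 9 rows appear; 1 has NULL department.

SQL:
SELECT a.name, b.name AS department
FROM employees a
LEFT JOIN departments b ON a.dept_id = b.id

Result:
name  | department
------+-----------
Yara  | NULL      
Helen | Finance   
Tina  | Design    
Eve   | Finance   
Dave  | Finance   
Hank  | Sales     
Dana  | Design    
Frank | Sales     
Julia | Design    


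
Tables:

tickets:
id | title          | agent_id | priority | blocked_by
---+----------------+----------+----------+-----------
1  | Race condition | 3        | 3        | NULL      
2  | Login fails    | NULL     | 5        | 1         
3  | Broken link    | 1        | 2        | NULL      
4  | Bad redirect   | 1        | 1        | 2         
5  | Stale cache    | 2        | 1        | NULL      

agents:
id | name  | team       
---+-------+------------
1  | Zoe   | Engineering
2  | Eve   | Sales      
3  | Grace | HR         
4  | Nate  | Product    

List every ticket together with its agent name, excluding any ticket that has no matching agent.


INNER JOIN keeps only tickets rows whose agent_id matches an id in agents. Walk through each ticket:
  - ticket 1 (Race condition): agent_id=3 -> matches Grace
  - ticket 2 (Login fails): agent_id=NULL, no match -> dropped
  - ticket 3 (Broken link): agent_id=1 -> matches Zoe
  - ticket 4 (Bad redirect): agent_id=1 -> matches Zoe
  - ticket 5 (Stale cache): agent_id=2 -> matches Eve
So 1 of 5 rows is dropped.

SQL:
SELECT a.title, b.name AS agent
FROM tickets a
INNER JOIN agents b ON a.agent_id = b.id

Result:
title          | agent
---------------+------
Race condition | Grace
Broken link    | Zoe  
Bad redirect   | Zoe  
Stale cache    | Eve  


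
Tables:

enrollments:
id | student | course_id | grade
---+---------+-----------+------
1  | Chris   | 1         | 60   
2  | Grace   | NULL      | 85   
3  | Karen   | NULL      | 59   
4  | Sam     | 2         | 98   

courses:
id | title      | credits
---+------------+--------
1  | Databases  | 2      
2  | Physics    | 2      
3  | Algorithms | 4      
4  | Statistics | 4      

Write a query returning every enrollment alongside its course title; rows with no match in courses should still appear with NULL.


LEFT JOIN keeps every row from enrollments (the left table); where course_id has no match in courses, the course columns become NULL. Walk through each enrollment:
  - enrollment 1 (Chris): course_id=1 -> matches Databases
  - enrollment 2 (Grace): course_id=NULL, no match -> kept with NULL
  - enrollment 3 (Karen): course_id=NULL, no match -> kept with NULL
  - enrollment 4 (Sam): course_id=2 -> matches Physics
All 4 rows appear; 2 have NULL course.

SQL:
SELECT a.student, b.title AS course
FROM enrollments a
LEFT JOIN courses b ON a.course_id = b.id

Result:
student | course   
--------+----------
Chris   | Databases
Grace   | NULL     
Karen   | NULL     
Sam     | Physics  


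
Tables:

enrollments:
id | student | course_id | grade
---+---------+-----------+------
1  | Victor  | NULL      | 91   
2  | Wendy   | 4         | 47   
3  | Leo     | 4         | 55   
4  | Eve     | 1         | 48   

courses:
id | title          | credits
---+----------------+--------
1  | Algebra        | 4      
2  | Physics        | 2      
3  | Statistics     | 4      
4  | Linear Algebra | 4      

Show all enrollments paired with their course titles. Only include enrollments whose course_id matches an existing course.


INNER JOIN keeps only enrollments rows whose course_id matches an id in courses. Walk through each enrollment:
  - enrollment 1 (Victor): course_id=NULL, no match -> dropped
  - enrollment 2 (Wendy): course_id=4 -> matches Linear Algebra
  - enrollment 3 (Leo): course_id=4 -> matches Linear Algebra
  - enrollment 4 (Eve): course_id=1 -> matches Algebra
So 1 of 4 rows is dropped.

SQL:
SELECT a.student, b.title AS course
FROM enrollments a
INNER JOIN courses b ON a.course_id = b.id

Result:
student | course        
--------+---------------
Wendy   | Linear Algebra
Leo     | Linear Algebra
Eve     | Algebra       


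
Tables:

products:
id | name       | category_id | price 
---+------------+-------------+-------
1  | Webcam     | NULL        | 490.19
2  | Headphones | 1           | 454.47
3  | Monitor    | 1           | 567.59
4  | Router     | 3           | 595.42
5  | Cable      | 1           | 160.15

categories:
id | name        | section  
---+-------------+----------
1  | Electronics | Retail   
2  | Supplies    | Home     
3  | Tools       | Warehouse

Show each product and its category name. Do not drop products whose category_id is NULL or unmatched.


LEFT JOIN keeps every row from products (the left table); where category_id has no match in categories, the category columns become NULL. Walk through each product:
  - product 1 (Webcam): category_id=NULL, no match -> kept with NULL
  - product 2 (Headphones): category_id=1 -> matches Electronics
  - product 3 (Monitor): category_id=1 -> matches Electronics
  - product 4 (Router): category_id=3 -> matches Tools
  - product 5 (Cable): category_id=1 -> matches Electronics
All 5 rows appear; 1 has NULL category.

SQL:
SELECT a.name, b.name AS category
FROM products a
LEFT JOIN categories b ON a.category_id = b.id

Result:
name       | category   
-----------+------------
Webcam     | NULL       
Headphones | Electronics
Monitor    | Electronics
Router     | Tools      
Cable      | Electronics


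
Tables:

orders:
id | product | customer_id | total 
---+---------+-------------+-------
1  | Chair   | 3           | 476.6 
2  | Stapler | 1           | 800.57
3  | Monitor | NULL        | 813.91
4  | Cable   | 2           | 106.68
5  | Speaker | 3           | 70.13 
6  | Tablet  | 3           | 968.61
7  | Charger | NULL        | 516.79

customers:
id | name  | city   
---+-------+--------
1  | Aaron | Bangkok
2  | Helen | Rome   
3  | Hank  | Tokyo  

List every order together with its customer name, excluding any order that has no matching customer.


INNER JOIN keeps only orders rows whose customer_id matches an id in customers. Walk through each order:
  - order 1 (Chair): customer_id=3 -> matches Hank
  - order 2 (Stapler): customer_id=1 -> matches Aaron
  - order 3 (Monitor): customer_id=NULL, no match -> dropped
  - order 4 (Cable): customer_id=2 -> matches Helen
  - order 5 (Speaker): customer_id=3 -> matches Hank
  - order 6 (Tablet): customer_id=3 -> matches Hank
  - order 7 (Charger): customer_id=NULL, no match -> dropped
So 2 of 7 rows are dropped.

SQL:
SELECT a.product, b.name AS customer
FROM orders a
INNER JOIN customers b ON a.customer_id = b.id

Result:
product | customer
--------+---------
Chair   | Hank    
Stapler | Aaron   
Cable   | Helen   
Speaker | Hank    
Tablet  | Hank    


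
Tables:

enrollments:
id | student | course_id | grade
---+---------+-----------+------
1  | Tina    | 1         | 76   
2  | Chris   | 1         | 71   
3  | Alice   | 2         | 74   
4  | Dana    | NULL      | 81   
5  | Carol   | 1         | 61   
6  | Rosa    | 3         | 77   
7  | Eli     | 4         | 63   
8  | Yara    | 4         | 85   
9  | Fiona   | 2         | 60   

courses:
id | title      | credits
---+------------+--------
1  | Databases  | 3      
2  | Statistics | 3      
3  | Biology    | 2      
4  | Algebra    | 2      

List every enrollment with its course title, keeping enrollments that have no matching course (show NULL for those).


LEFT JOIN keeps every row from enrollments (the left table); where course_id has no match in courses, the course columns become NULL. Walk through each enrollment:
  - enrollment 1 (Tina): course_id=1 -> matches Databases
  - enrollment 2 (Chris): course_id=1 -> matches Databases
  - enrollment 3 (Alice): course_id=2 -> matches Statistics
  - enrollment 4 (Dana): course_id=NULL, no match -> kept with NULL
  - enrollment 5 (Carol): course_id=1 -> matches Databases
  - enrollment 6 (Rosa): course_id=3 -> matches Biology
  - enrollment 7 (Eli): course_id=4 -> matches Algebra
  - enrollment 8 (Yara): course_id=4 -> matches Algebra
  - enrollment 9 (Fiona): course_id=2 -> matches Statistics
All 9 rows appear; 1 has NULL course.

SQL:
SELECT a.student, b.title AS course
FROM enrollments a
LEFT JOIN courses b ON a.course_id = b.id

Result:
student | course    
--------+-----------
Tina    | Databases 
Chris   | Databases 
Alice   | Statistics
Dana    | NULL      
Carol   | Databases 
Rosa    | Biology   
Eli     | Algebra   
Yara    | Algebra   
Fiona   | Statistics


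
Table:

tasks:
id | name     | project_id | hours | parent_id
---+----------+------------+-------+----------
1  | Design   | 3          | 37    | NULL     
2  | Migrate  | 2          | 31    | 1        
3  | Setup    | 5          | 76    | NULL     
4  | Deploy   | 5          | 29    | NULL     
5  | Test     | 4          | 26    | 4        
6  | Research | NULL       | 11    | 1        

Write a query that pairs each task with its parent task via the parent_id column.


This is a self-join: tasks is joined to a second copy of itself, matching each row's parent_id to another row's id. Use LEFT JOIN so rows with parent_id=NULL are kept.
  - task 1 (Design): parent_id=NULL -> NULL
  - task 2 (Migrate): parent_id=1 -> Design
  - task 3 (Setup): parent_id=NULL -> NULL
  - task 4 (Deploy): parent_id=NULL -> NULL
  - task 5 (Test): parent_id=4 -> Deploy
  - task 6 (Research): parent_id=1 -> Design

SQL:
SELECT a.name AS item, b.name AS parent
FROM tasks a
LEFT JOIN tasks b ON a.parent_id = b.id

Result:
item     | parent
---------+-------
Design   | NULL  
Migrate  | Design
Setup    | NULL  
Deploy   | NULL  
Test     | Deploy
Research | Design


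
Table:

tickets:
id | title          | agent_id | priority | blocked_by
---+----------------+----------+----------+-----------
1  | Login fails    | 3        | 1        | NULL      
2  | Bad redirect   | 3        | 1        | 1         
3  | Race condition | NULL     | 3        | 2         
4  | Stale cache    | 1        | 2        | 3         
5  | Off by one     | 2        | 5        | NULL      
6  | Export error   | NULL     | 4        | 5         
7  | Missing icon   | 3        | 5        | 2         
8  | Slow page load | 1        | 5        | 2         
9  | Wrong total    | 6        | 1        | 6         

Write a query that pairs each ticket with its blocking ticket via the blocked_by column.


This is a self-join: tickets is joined to a second copy of itself, matching each row's blocked_by to another row's id. Use LEFT JOIN so rows with blocked_by=NULL are kept.
  - ticket 1 (Login fails): blocked_by=NULL -> NULL
  - ticket 2 (Bad redirect): blocked_by=1 -> Login fails
  - ticket 3 (Race condition): blocked_by=2 -> Bad redirect
  - ticket 4 (Stale cache): blocked_by=3 -> Race condition
  - ticket 5 (Off by one): blocked_by=NULL -> NULL
  - ticket 6 (Export error): blocked_by=5 -> Off by one
  - ticket 7 (Missing icon): blocked_by=2 -> Bad redirect
  - ticket 8 (Slow page load): blocked_by=2 -> Bad redirect
  - ticket 9 (Wrong total): blocked_by=6 -> Export error

SQL:
SELECT a.title AS item, b.title AS blocked_by
FROM tickets a
LEFT JOIN tickets b ON a.blocked_by = b.id

Result:
item           | blocked_by    
---------------+---------------
Login fails    | NULL          
Bad redirect   | Login fails   
Race condition | Bad redirect  
Stale cache    | Race condition
Off by one     | NULL          
Export error   | Off by one    
Missing icon   | Bad redirect  
Slow page load | Bad redirect  
Wrong total    | Export error  


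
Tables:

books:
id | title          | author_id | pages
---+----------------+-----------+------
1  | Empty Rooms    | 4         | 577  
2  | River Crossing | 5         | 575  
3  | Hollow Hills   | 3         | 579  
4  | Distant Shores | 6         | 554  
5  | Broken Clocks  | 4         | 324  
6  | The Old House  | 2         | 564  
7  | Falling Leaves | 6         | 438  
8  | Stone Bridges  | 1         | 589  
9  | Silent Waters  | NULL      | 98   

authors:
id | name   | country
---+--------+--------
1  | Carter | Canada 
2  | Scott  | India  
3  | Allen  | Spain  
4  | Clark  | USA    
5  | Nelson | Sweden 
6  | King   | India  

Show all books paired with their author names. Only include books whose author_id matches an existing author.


INNER JOIN keeps only books rows whose author_id matches an id in authors. Walk through each book:
  - book 1 (Empty Rooms): author_id=4 -> matches Clark
  - book 2 (River Crossing): author_id=5 -> matches Nelson
  - book 3 (Hollow Hills): author_id=3 -> matches Allen
  - book 4 (Distant Shores): author_id=6 -> matches King
  - book 5 (Broken Clocks): author_id=4 -> matches Clark
  - book 6 (The Old House): author_id=2 -> matches Scott
  - book 7 (Falling Leaves): author_id=6 -> matches King
  - book 8 (Stone Bridges): author_id=1 -> matches Carter
  - book 9 (Silent Waters): author_id=NULL, no match -> dropped
So 1 of 9 rows is dropped.

SQL:
SELECT a.title, b.name AS author
FROM books a
INNER JOIN authors b ON a.author_id = b.id

Result:
title          | author
---------------+-------
Empty Rooms    | Clark 
River Crossing | Nelson
Hollow Hills   | Allen 
Distant Shores | King  
Broken Clocks  | Clark 
The Old House  | Scott 
Falling Leaves | King  
Stone Bridges  | Carter


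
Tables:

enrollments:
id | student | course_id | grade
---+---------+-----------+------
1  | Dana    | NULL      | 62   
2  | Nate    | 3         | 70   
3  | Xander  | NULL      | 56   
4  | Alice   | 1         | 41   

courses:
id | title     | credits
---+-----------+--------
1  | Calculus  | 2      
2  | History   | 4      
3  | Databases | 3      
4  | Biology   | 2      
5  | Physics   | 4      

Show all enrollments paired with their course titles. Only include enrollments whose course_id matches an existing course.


INNER JOIN keeps only enrollments rows whose course_id matches an id in courses. Walk through each enrollment:
  - enrollment 1 (Dana): course_id=NULL, no match -> dropped
  - enrollment 2 (Nate): course_id=3 -> matches Databases
  - enrollment 3 (Xander): course_id=NULL, no match -> dropped
  - enrollment 4 (Alice): course_id=1 -> matches Calculus
So 2 of 4 rows are dropped.

SQL:
SELECT a.student, b.title AS course
FROM enrollments a
INNER JOIN courses b ON a.course_id = b.id

Result:
student | course   
--------+----------
Nate    | Databases
Alice   | Calculus 


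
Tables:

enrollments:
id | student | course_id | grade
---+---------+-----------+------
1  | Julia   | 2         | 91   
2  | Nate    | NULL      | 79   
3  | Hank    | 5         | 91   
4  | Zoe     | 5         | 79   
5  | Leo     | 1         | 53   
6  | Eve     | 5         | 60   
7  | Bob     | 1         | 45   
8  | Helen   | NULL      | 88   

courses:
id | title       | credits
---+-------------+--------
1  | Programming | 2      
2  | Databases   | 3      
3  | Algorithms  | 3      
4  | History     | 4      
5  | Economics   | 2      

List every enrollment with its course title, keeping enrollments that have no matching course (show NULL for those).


LEFT JOIN keeps every row from enrollments (the left table); where course_id has no match in courses, the course columns become NULL. Walk through each enrollment:
  - enrollment 1 (Julia): course_id=2 -> matches Databases
  - enrollment 2 (Nate): course_id=NULL, no match -> kept with NULL
  - enrollment 3 (Hank): course_id=5 -> matches Economics
  - enrollment 4 (Zoe): course_id=5 -> matches Economics
  - enrollment 5 (Leo): course_id=1 -> matches Programming
  - enrollment 6 (Eve): course_id=5 -> matches Economics
  - enrollment 7 (Bob): course_id=1 -> matches Programming
  - enrollment 8 (Helen): course_id=NULL, no match -> kept with NULL
All 8 rows appear; 2 have NULL course.

SQL:
SELECT a.student, b.title AS course
FROM enrollments a
LEFT JOIN courses b ON a.course_id = b.id

Result:
student | course     
--------+------------
Julia   | Databases  
Nate    | NULL       
Hank    | Economics  
Zoe     | Economics  
Leo     | Programming
Eve     | Economics  
Bob     | Programming
Helen   | NULL       


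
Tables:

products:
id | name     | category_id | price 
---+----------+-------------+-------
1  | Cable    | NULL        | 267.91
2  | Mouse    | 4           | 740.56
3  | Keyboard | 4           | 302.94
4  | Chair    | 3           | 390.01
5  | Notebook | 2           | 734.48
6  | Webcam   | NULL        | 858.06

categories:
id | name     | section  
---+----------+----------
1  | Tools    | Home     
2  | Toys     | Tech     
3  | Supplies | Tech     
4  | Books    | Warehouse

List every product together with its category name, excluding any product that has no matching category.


INNER JOIN keeps only products rows whose category_id matches an id in categories. Walk through each product:
  - product 1 (Cable): category_id=NULL, no match -> dropped
  - product 2 (Mouse): category_id=4 -> matches Books
  - product 3 (Keyboard): category_id=4 -> matches Books
  - product 4 (Chair): category_id=3 -> matches Supplies
  - product 5 (Notebook): category_id=2 -> matches Toys
  - product 6 (Webcam): category_id=NULL, no match -> dropped
So 2 of 6 rows are dropped.

SQL:
SELECT a.name, b.name AS category
FROM products a
INNER JOIN categories b ON a.category_id = b.id

Result:
name     | category
---------+---------
Mouse    | Books   
Keyboard | Books   
Chair    | Supplies
Notebook | Toys    
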